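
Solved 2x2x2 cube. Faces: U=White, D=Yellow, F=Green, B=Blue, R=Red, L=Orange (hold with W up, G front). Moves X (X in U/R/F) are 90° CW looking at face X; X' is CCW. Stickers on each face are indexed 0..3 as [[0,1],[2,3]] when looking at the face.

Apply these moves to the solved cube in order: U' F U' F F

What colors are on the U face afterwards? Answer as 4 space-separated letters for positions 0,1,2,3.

After move 1 (U'): U=WWWW F=OOGG R=GGRR B=RRBB L=BBOO
After move 2 (F): F=GOGO U=WWOB R=WGWR D=RGYY L=BYOY
After move 3 (U'): U=WBWO F=BYGO R=GOWR B=WGBB L=RROY
After move 4 (F): F=GBOY U=WBYR R=WOOR D=WGYY L=RROG
After move 5 (F): F=OGYB U=WBGR R=YORR D=OWYY L=RWOG
Query: U face = WBGR

Answer: W B G R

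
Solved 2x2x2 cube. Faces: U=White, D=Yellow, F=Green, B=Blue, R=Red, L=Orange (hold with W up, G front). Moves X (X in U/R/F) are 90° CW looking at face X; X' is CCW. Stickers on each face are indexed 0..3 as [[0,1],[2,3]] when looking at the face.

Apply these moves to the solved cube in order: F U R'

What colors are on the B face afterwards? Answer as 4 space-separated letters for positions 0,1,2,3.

Answer: Y Y R B

Derivation:
After move 1 (F): F=GGGG U=WWOO R=WRWR D=RRYY L=OYOY
After move 2 (U): U=OWOW F=WRGG R=BBWR B=OYBB L=GGOY
After move 3 (R'): R=BRBW U=OBOO F=WWGW D=RRYG B=YYRB
Query: B face = YYRB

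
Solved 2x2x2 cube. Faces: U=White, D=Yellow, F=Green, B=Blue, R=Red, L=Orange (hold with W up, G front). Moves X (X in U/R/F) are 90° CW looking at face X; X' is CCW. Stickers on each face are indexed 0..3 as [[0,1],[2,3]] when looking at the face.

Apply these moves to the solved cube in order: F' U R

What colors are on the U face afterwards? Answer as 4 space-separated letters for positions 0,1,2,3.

Answer: R R R G

Derivation:
After move 1 (F'): F=GGGG U=WWRR R=YRYR D=OOYY L=OWOW
After move 2 (U): U=RWRW F=YRGG R=BBYR B=OWBB L=GGOW
After move 3 (R): R=YBRB U=RRRG F=YOGY D=OBYO B=WWWB
Query: U face = RRRG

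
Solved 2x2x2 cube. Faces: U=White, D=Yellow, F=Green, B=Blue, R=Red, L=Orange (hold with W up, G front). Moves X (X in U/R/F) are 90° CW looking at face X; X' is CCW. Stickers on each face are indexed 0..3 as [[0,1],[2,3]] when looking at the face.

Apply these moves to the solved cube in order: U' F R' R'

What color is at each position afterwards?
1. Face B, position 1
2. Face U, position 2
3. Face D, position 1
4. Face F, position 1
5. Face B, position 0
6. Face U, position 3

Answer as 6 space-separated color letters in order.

Answer: R O W B O Y

Derivation:
After move 1 (U'): U=WWWW F=OOGG R=GGRR B=RRBB L=BBOO
After move 2 (F): F=GOGO U=WWOB R=WGWR D=RGYY L=BYOY
After move 3 (R'): R=GRWW U=WBOR F=GWGB D=ROYO B=YRGB
After move 4 (R'): R=RWGW U=WGOY F=GBGR D=RWYB B=OROB
Query 1: B[1] = R
Query 2: U[2] = O
Query 3: D[1] = W
Query 4: F[1] = B
Query 5: B[0] = O
Query 6: U[3] = Y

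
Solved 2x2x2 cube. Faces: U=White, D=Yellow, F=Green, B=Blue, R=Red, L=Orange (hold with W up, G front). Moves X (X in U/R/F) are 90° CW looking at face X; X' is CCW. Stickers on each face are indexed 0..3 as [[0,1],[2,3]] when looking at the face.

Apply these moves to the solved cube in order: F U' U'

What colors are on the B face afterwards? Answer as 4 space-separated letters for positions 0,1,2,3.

Answer: G G B B

Derivation:
After move 1 (F): F=GGGG U=WWOO R=WRWR D=RRYY L=OYOY
After move 2 (U'): U=WOWO F=OYGG R=GGWR B=WRBB L=BBOY
After move 3 (U'): U=OOWW F=BBGG R=OYWR B=GGBB L=WROY
Query: B face = GGBB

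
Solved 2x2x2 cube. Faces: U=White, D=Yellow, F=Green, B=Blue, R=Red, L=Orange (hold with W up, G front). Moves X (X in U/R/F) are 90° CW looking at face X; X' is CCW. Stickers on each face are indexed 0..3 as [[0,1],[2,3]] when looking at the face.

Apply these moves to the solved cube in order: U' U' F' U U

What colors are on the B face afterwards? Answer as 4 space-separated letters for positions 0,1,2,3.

After move 1 (U'): U=WWWW F=OOGG R=GGRR B=RRBB L=BBOO
After move 2 (U'): U=WWWW F=BBGG R=OORR B=GGBB L=RROO
After move 3 (F'): F=BGBG U=WWOR R=YOYR D=ROYY L=RWOW
After move 4 (U): U=OWRW F=YOBG R=GGYR B=RWBB L=BGOW
After move 5 (U): U=ROWW F=GGBG R=RWYR B=BGBB L=YOOW
Query: B face = BGBB

Answer: B G B B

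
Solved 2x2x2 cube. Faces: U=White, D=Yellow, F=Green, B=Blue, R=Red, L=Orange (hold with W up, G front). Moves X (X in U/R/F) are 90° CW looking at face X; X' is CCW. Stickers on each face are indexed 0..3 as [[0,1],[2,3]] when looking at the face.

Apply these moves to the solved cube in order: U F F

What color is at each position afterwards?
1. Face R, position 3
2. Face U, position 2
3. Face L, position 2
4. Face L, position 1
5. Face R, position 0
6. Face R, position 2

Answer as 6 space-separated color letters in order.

After move 1 (U): U=WWWW F=RRGG R=BBRR B=OOBB L=GGOO
After move 2 (F): F=GRGR U=WWOG R=WBWR D=RBYY L=GYOY
After move 3 (F): F=GGRR U=WWYY R=OBGR D=WWYY L=GROB
Query 1: R[3] = R
Query 2: U[2] = Y
Query 3: L[2] = O
Query 4: L[1] = R
Query 5: R[0] = O
Query 6: R[2] = G

Answer: R Y O R O G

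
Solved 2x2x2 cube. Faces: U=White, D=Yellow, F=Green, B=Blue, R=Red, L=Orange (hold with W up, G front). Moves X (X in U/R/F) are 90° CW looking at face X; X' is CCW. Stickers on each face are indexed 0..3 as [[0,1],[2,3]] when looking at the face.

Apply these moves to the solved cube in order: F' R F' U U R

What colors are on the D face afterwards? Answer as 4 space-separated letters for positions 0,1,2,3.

After move 1 (F'): F=GGGG U=WWRR R=YRYR D=OOYY L=OWOW
After move 2 (R): R=YYRR U=WGRG F=GOGY D=OBYB B=RBWB
After move 3 (F'): F=OYGG U=WGYR R=BYOR D=WWYB L=OGOR
After move 4 (U): U=YWRG F=BYGG R=RBOR B=OGWB L=OYOR
After move 5 (U): U=RYGW F=RBGG R=OGOR B=OYWB L=BYOR
After move 6 (R): R=OORG U=RBGG F=RWGB D=WWYO B=WYYB
Query: D face = WWYO

Answer: W W Y O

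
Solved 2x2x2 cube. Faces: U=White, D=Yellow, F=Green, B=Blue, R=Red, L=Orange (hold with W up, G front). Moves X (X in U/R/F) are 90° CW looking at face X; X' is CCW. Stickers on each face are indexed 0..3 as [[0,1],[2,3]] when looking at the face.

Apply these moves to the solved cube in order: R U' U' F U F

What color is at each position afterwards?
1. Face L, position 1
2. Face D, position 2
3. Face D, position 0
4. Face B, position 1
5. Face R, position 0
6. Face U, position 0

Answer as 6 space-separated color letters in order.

After move 1 (R): R=RRRR U=WGWG F=GYGY D=YBYB B=WBWB
After move 2 (U'): U=GGWW F=OOGY R=GYRR B=RRWB L=WBOO
After move 3 (U'): U=GWGW F=WBGY R=OORR B=GYWB L=RROO
After move 4 (F): F=GWYB U=GWOR R=GOWR D=ROYB L=RYOB
After move 5 (U): U=OGRW F=GOYB R=GYWR B=RYWB L=GWOB
After move 6 (F): F=YGBO U=OGBW R=RYWR D=WGYB L=GROO
Query 1: L[1] = R
Query 2: D[2] = Y
Query 3: D[0] = W
Query 4: B[1] = Y
Query 5: R[0] = R
Query 6: U[0] = O

Answer: R Y W Y R O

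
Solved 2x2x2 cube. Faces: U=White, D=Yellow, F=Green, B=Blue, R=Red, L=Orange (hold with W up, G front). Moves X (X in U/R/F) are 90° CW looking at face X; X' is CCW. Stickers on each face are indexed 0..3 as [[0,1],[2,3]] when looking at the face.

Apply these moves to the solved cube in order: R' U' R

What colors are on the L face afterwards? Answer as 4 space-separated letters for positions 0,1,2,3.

Answer: Y B O O

Derivation:
After move 1 (R'): R=RRRR U=WBWB F=GWGW D=YGYG B=YBYB
After move 2 (U'): U=BBWW F=OOGW R=GWRR B=RRYB L=YBOO
After move 3 (R): R=RGRW U=BOWW F=OGGG D=YYYR B=WRBB
Query: L face = YBOO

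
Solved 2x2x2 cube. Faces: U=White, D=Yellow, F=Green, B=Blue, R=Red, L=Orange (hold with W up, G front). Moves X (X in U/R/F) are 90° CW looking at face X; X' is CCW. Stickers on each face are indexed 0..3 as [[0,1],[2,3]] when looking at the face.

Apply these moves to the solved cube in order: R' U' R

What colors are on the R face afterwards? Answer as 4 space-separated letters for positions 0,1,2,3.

Answer: R G R W

Derivation:
After move 1 (R'): R=RRRR U=WBWB F=GWGW D=YGYG B=YBYB
After move 2 (U'): U=BBWW F=OOGW R=GWRR B=RRYB L=YBOO
After move 3 (R): R=RGRW U=BOWW F=OGGG D=YYYR B=WRBB
Query: R face = RGRW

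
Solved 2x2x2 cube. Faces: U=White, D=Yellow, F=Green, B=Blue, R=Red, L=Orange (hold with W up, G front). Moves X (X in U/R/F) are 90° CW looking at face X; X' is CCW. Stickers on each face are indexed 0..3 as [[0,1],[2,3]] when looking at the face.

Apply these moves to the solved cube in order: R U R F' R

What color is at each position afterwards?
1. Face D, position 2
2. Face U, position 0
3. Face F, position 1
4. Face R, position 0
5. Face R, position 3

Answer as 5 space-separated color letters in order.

Answer: Y W O Y W

Derivation:
After move 1 (R): R=RRRR U=WGWG F=GYGY D=YBYB B=WBWB
After move 2 (U): U=WWGG F=RRGY R=WBRR B=OOWB L=GYOO
After move 3 (R): R=RWRB U=WRGY F=RBGB D=YWYO B=GOWB
After move 4 (F'): F=BBRG U=WRRR R=WWYB D=YOYO L=GYOG
After move 5 (R): R=YWBW U=WBRG F=BORO D=YWYG B=RORB
Query 1: D[2] = Y
Query 2: U[0] = W
Query 3: F[1] = O
Query 4: R[0] = Y
Query 5: R[3] = W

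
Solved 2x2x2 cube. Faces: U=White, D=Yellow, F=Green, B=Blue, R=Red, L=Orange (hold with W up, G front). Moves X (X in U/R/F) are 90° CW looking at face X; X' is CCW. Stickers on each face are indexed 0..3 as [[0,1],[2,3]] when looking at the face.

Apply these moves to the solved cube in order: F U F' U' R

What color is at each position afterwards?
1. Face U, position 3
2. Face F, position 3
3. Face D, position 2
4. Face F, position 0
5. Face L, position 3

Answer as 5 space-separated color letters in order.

After move 1 (F): F=GGGG U=WWOO R=WRWR D=RRYY L=OYOY
After move 2 (U): U=OWOW F=WRGG R=BBWR B=OYBB L=GGOY
After move 3 (F'): F=RGWG U=OWBW R=RBRR D=GYYY L=GWOO
After move 4 (U'): U=WWOB F=GWWG R=RGRR B=RBBB L=OYOO
After move 5 (R): R=RRRG U=WWOG F=GYWY D=GBYR B=BBWB
Query 1: U[3] = G
Query 2: F[3] = Y
Query 3: D[2] = Y
Query 4: F[0] = G
Query 5: L[3] = O

Answer: G Y Y G O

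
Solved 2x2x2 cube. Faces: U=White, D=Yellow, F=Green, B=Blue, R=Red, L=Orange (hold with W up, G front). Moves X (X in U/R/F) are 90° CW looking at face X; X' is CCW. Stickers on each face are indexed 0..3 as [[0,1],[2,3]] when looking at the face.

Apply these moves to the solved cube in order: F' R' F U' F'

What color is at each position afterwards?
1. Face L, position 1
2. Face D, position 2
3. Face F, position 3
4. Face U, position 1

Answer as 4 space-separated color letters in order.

After move 1 (F'): F=GGGG U=WWRR R=YRYR D=OOYY L=OWOW
After move 2 (R'): R=RRYY U=WBRB F=GWGR D=OGYG B=YBOB
After move 3 (F): F=GGRW U=WBWW R=RRBY D=YRYG L=OOOG
After move 4 (U'): U=BWWW F=OORW R=GGBY B=RROB L=YBOG
After move 5 (F'): F=OWOR U=BWGB R=RGYY D=BGYG L=YWOW
Query 1: L[1] = W
Query 2: D[2] = Y
Query 3: F[3] = R
Query 4: U[1] = W

Answer: W Y R W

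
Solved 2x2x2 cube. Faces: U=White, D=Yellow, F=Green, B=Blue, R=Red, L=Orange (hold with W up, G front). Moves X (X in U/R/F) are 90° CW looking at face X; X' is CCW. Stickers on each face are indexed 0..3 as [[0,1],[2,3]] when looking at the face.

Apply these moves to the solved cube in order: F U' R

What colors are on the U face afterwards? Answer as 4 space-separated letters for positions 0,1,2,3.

After move 1 (F): F=GGGG U=WWOO R=WRWR D=RRYY L=OYOY
After move 2 (U'): U=WOWO F=OYGG R=GGWR B=WRBB L=BBOY
After move 3 (R): R=WGRG U=WYWG F=ORGY D=RBYW B=OROB
Query: U face = WYWG

Answer: W Y W G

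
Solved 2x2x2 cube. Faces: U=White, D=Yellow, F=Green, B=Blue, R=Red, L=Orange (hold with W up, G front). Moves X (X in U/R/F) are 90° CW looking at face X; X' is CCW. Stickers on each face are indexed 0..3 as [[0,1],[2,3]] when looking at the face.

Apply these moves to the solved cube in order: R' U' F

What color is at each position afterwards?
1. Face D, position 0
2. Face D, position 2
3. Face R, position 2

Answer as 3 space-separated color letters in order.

Answer: R Y W

Derivation:
After move 1 (R'): R=RRRR U=WBWB F=GWGW D=YGYG B=YBYB
After move 2 (U'): U=BBWW F=OOGW R=GWRR B=RRYB L=YBOO
After move 3 (F): F=GOWO U=BBOB R=WWWR D=RGYG L=YYOG
Query 1: D[0] = R
Query 2: D[2] = Y
Query 3: R[2] = W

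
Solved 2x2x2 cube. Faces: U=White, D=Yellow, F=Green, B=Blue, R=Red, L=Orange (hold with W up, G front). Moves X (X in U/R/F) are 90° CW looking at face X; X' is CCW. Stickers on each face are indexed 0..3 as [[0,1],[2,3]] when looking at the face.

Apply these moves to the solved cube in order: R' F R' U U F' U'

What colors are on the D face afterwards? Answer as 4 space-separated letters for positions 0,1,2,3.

Answer: R G Y W

Derivation:
After move 1 (R'): R=RRRR U=WBWB F=GWGW D=YGYG B=YBYB
After move 2 (F): F=GGWW U=WBOO R=WRBR D=RRYG L=OYOG
After move 3 (R'): R=RRWB U=WYOY F=GBWO D=RGYW B=GBRB
After move 4 (U): U=OWYY F=RRWO R=GBWB B=OYRB L=GBOG
After move 5 (U): U=YOYW F=GBWO R=OYWB B=GBRB L=RROG
After move 6 (F'): F=BOGW U=YOOW R=GYRB D=RGYW L=RWOY
After move 7 (U'): U=OWYO F=RWGW R=BORB B=GYRB L=GBOY
Query: D face = RGYW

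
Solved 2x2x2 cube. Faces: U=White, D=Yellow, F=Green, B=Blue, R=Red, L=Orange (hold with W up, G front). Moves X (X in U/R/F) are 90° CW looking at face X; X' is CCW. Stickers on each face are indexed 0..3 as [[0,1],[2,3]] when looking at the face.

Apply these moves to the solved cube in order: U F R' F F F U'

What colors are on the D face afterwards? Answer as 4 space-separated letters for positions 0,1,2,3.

Answer: Y Y Y R

Derivation:
After move 1 (U): U=WWWW F=RRGG R=BBRR B=OOBB L=GGOO
After move 2 (F): F=GRGR U=WWOG R=WBWR D=RBYY L=GYOY
After move 3 (R'): R=BRWW U=WBOO F=GWGG D=RRYR B=YOBB
After move 4 (F): F=GGGW U=WBYY R=OROW D=WBYR L=GROR
After move 5 (F): F=GGWG U=WBRR R=YRYW D=OOYR L=GWOB
After move 6 (F): F=WGGG U=WBBW R=RRRW D=YYYR L=GOOO
After move 7 (U'): U=BWWB F=GOGG R=WGRW B=RRBB L=YOOO
Query: D face = YYYR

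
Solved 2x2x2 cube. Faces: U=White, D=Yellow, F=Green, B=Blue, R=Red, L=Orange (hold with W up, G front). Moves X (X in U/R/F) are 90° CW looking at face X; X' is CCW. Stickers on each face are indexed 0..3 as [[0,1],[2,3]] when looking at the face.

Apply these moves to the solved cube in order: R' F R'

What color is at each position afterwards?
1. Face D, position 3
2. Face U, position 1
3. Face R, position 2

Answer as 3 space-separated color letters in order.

Answer: W Y W

Derivation:
After move 1 (R'): R=RRRR U=WBWB F=GWGW D=YGYG B=YBYB
After move 2 (F): F=GGWW U=WBOO R=WRBR D=RRYG L=OYOG
After move 3 (R'): R=RRWB U=WYOY F=GBWO D=RGYW B=GBRB
Query 1: D[3] = W
Query 2: U[1] = Y
Query 3: R[2] = W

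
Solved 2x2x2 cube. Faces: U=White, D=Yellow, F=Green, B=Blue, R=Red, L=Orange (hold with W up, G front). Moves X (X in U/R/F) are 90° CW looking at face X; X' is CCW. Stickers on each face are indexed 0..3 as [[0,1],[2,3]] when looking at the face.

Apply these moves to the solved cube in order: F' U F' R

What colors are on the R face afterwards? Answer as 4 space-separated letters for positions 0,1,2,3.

Answer: O O R B

Derivation:
After move 1 (F'): F=GGGG U=WWRR R=YRYR D=OOYY L=OWOW
After move 2 (U): U=RWRW F=YRGG R=BBYR B=OWBB L=GGOW
After move 3 (F'): F=RGYG U=RWBY R=OBOR D=GWYY L=GWOR
After move 4 (R): R=OORB U=RGBG F=RWYY D=GBYO B=YWWB
Query: R face = OORB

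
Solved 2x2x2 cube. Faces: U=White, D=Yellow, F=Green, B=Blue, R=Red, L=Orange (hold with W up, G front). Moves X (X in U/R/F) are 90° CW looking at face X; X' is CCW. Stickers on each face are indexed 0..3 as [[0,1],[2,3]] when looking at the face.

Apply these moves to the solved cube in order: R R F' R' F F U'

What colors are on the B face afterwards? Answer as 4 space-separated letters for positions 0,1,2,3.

Answer: W R O B

Derivation:
After move 1 (R): R=RRRR U=WGWG F=GYGY D=YBYB B=WBWB
After move 2 (R): R=RRRR U=WYWY F=GBGB D=YWYW B=GBGB
After move 3 (F'): F=BBGG U=WYRR R=WRYR D=OOYW L=OYOW
After move 4 (R'): R=RRWY U=WGRG F=BYGR D=OBYG B=WBOB
After move 5 (F): F=GBRY U=WGWY R=RRGY D=WRYG L=OOOB
After move 6 (F): F=RGYB U=WGBO R=WRYY D=GRYG L=OWOR
After move 7 (U'): U=GOWB F=OWYB R=RGYY B=WROB L=WBOR
Query: B face = WROB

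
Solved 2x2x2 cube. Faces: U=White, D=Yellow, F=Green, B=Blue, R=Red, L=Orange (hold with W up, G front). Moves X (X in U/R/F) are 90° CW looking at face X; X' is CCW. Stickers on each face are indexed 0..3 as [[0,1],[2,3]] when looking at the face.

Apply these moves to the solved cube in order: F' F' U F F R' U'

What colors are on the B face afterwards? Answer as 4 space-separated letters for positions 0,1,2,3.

Answer: B R Y B

Derivation:
After move 1 (F'): F=GGGG U=WWRR R=YRYR D=OOYY L=OWOW
After move 2 (F'): F=GGGG U=WWYY R=OROR D=WWYY L=OROR
After move 3 (U): U=YWYW F=ORGG R=BBOR B=ORBB L=GGOR
After move 4 (F): F=GOGR U=YWRG R=YBWR D=OBYY L=GWOW
After move 5 (F): F=GGRO U=YWWW R=RBGR D=WYYY L=GOOB
After move 6 (R'): R=BRRG U=YBWO F=GWRW D=WGYO B=YRYB
After move 7 (U'): U=BOYW F=GORW R=GWRG B=BRYB L=YROB
Query: B face = BRYB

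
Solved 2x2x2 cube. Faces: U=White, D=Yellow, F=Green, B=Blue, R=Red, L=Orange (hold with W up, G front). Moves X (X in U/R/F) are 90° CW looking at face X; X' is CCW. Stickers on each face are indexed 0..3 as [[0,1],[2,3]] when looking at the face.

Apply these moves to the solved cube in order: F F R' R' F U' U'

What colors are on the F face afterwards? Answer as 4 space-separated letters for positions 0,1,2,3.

Answer: G B B B

Derivation:
After move 1 (F): F=GGGG U=WWOO R=WRWR D=RRYY L=OYOY
After move 2 (F): F=GGGG U=WWYY R=OROR D=WWYY L=OROR
After move 3 (R'): R=RROO U=WBYB F=GWGY D=WGYG B=YBWB
After move 4 (R'): R=RORO U=WWYY F=GBGB D=WWYY B=GBGB
After move 5 (F): F=GGBB U=WWRR R=YOYO D=RRYY L=OWOW
After move 6 (U'): U=WRWR F=OWBB R=GGYO B=YOGB L=GBOW
After move 7 (U'): U=RRWW F=GBBB R=OWYO B=GGGB L=YOOW
Query: F face = GBBB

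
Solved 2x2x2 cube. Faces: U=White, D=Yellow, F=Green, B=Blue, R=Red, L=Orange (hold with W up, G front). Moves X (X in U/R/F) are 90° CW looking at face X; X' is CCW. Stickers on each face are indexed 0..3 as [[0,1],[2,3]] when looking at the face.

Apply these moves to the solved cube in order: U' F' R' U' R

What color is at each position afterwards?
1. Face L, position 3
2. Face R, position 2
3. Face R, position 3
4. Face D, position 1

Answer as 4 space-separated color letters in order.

After move 1 (U'): U=WWWW F=OOGG R=GGRR B=RRBB L=BBOO
After move 2 (F'): F=OGOG U=WWGR R=YGYR D=BOYY L=BWOW
After move 3 (R'): R=GRYY U=WBGR F=OWOR D=BGYG B=YROB
After move 4 (U'): U=BRWG F=BWOR R=OWYY B=GROB L=YROW
After move 5 (R): R=YOYW U=BWWR F=BGOG D=BOYG B=GRRB
Query 1: L[3] = W
Query 2: R[2] = Y
Query 3: R[3] = W
Query 4: D[1] = O

Answer: W Y W O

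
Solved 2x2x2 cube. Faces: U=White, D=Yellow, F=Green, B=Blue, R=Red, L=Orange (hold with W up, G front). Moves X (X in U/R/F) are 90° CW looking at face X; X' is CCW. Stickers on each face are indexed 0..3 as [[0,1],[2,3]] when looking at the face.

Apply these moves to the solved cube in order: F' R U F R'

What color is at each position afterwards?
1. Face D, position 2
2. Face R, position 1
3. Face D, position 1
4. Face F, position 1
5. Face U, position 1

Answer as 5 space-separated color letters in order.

After move 1 (F'): F=GGGG U=WWRR R=YRYR D=OOYY L=OWOW
After move 2 (R): R=YYRR U=WGRG F=GOGY D=OBYB B=RBWB
After move 3 (U): U=RWGG F=YYGY R=RBRR B=OWWB L=GOOW
After move 4 (F): F=GYYY U=RWWO R=GBGR D=RRYB L=GOOB
After move 5 (R'): R=BRGG U=RWWO F=GWYO D=RYYY B=BWRB
Query 1: D[2] = Y
Query 2: R[1] = R
Query 3: D[1] = Y
Query 4: F[1] = W
Query 5: U[1] = W

Answer: Y R Y W W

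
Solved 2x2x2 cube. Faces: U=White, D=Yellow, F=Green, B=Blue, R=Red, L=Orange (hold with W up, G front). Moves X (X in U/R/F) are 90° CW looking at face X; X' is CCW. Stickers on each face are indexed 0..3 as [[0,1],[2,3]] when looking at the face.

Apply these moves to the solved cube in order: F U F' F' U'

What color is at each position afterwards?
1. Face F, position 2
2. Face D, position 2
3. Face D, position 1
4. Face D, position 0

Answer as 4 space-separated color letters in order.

After move 1 (F): F=GGGG U=WWOO R=WRWR D=RRYY L=OYOY
After move 2 (U): U=OWOW F=WRGG R=BBWR B=OYBB L=GGOY
After move 3 (F'): F=RGWG U=OWBW R=RBRR D=GYYY L=GWOO
After move 4 (F'): F=GGRW U=OWRR R=YBGR D=WOYY L=GWOB
After move 5 (U'): U=WROR F=GWRW R=GGGR B=YBBB L=OYOB
Query 1: F[2] = R
Query 2: D[2] = Y
Query 3: D[1] = O
Query 4: D[0] = W

Answer: R Y O W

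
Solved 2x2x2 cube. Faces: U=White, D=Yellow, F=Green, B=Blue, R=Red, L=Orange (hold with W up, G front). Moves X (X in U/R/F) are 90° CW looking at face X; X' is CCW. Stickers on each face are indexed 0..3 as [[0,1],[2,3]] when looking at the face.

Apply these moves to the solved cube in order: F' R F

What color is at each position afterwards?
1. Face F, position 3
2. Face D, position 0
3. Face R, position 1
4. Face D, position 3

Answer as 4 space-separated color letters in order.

Answer: O R Y B

Derivation:
After move 1 (F'): F=GGGG U=WWRR R=YRYR D=OOYY L=OWOW
After move 2 (R): R=YYRR U=WGRG F=GOGY D=OBYB B=RBWB
After move 3 (F): F=GGYO U=WGWW R=RYGR D=RYYB L=OOOB
Query 1: F[3] = O
Query 2: D[0] = R
Query 3: R[1] = Y
Query 4: D[3] = B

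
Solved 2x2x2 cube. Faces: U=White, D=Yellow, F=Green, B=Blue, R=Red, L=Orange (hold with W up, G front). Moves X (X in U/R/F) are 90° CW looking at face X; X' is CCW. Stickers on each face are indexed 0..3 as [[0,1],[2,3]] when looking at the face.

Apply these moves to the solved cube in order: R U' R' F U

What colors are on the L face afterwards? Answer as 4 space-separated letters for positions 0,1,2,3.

Answer: G O O O

Derivation:
After move 1 (R): R=RRRR U=WGWG F=GYGY D=YBYB B=WBWB
After move 2 (U'): U=GGWW F=OOGY R=GYRR B=RRWB L=WBOO
After move 3 (R'): R=YRGR U=GWWR F=OGGW D=YOYY B=BRBB
After move 4 (F): F=GOWG U=GWOB R=WRRR D=GYYY L=WYOO
After move 5 (U): U=OGBW F=WRWG R=BRRR B=WYBB L=GOOO
Query: L face = GOOO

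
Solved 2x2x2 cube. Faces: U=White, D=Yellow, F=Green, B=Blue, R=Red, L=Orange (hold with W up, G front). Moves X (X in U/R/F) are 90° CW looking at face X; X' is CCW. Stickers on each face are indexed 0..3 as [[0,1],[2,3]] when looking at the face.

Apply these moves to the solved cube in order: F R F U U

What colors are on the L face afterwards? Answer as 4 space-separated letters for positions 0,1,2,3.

After move 1 (F): F=GGGG U=WWOO R=WRWR D=RRYY L=OYOY
After move 2 (R): R=WWRR U=WGOG F=GRGY D=RBYB B=OBWB
After move 3 (F): F=GGYR U=WGYY R=OWGR D=RWYB L=OROB
After move 4 (U): U=YWYG F=OWYR R=OBGR B=ORWB L=GGOB
After move 5 (U): U=YYGW F=OBYR R=ORGR B=GGWB L=OWOB
Query: L face = OWOB

Answer: O W O B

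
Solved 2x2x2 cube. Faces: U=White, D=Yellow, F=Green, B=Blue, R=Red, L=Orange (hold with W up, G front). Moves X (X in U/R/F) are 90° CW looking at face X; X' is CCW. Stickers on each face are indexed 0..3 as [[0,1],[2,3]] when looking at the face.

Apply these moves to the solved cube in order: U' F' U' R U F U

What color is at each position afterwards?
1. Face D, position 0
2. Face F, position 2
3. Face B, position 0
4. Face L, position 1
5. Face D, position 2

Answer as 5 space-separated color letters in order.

Answer: R Y B Y Y

Derivation:
After move 1 (U'): U=WWWW F=OOGG R=GGRR B=RRBB L=BBOO
After move 2 (F'): F=OGOG U=WWGR R=YGYR D=BOYY L=BWOW
After move 3 (U'): U=WRWG F=BWOG R=OGYR B=YGBB L=RROW
After move 4 (R): R=YORG U=WWWG F=BOOY D=BBYY B=GGRB
After move 5 (U): U=WWGW F=YOOY R=GGRG B=RRRB L=BOOW
After move 6 (F): F=OYYO U=WWWO R=GGWG D=RGYY L=BBOB
After move 7 (U): U=WWOW F=GGYO R=RRWG B=BBRB L=OYOB
Query 1: D[0] = R
Query 2: F[2] = Y
Query 3: B[0] = B
Query 4: L[1] = Y
Query 5: D[2] = Y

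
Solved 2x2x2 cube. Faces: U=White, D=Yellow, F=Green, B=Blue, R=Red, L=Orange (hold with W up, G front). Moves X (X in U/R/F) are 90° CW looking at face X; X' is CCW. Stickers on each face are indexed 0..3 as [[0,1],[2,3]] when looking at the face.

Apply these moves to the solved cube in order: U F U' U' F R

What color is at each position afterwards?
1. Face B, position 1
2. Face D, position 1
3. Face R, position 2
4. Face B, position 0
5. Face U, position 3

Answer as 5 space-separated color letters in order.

After move 1 (U): U=WWWW F=RRGG R=BBRR B=OOBB L=GGOO
After move 2 (F): F=GRGR U=WWOG R=WBWR D=RBYY L=GYOY
After move 3 (U'): U=WGWO F=GYGR R=GRWR B=WBBB L=OOOY
After move 4 (U'): U=GOWW F=OOGR R=GYWR B=GRBB L=WBOY
After move 5 (F): F=GORO U=GOYB R=WYWR D=WGYY L=WROB
After move 6 (R): R=WWRY U=GOYO F=GGRY D=WBYG B=BROB
Query 1: B[1] = R
Query 2: D[1] = B
Query 3: R[2] = R
Query 4: B[0] = B
Query 5: U[3] = O

Answer: R B R B O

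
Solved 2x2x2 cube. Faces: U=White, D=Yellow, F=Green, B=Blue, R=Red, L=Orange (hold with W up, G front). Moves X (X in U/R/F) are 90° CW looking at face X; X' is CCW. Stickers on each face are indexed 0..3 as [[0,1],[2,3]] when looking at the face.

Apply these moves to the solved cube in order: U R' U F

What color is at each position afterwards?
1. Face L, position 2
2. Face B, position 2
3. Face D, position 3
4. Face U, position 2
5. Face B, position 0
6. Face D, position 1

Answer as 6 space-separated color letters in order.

Answer: O Y G O G Y

Derivation:
After move 1 (U): U=WWWW F=RRGG R=BBRR B=OOBB L=GGOO
After move 2 (R'): R=BRBR U=WBWO F=RWGW D=YRYG B=YOYB
After move 3 (U): U=WWOB F=BRGW R=YOBR B=GGYB L=RWOO
After move 4 (F): F=GBWR U=WWOW R=OOBR D=BYYG L=RYOR
Query 1: L[2] = O
Query 2: B[2] = Y
Query 3: D[3] = G
Query 4: U[2] = O
Query 5: B[0] = G
Query 6: D[1] = Y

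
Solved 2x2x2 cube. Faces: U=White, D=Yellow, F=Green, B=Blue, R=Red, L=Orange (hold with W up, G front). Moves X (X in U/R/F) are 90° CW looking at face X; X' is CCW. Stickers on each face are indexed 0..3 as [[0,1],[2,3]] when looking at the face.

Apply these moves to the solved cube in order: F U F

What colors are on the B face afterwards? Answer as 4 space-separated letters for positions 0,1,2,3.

After move 1 (F): F=GGGG U=WWOO R=WRWR D=RRYY L=OYOY
After move 2 (U): U=OWOW F=WRGG R=BBWR B=OYBB L=GGOY
After move 3 (F): F=GWGR U=OWYG R=OBWR D=WBYY L=GROR
Query: B face = OYBB

Answer: O Y B B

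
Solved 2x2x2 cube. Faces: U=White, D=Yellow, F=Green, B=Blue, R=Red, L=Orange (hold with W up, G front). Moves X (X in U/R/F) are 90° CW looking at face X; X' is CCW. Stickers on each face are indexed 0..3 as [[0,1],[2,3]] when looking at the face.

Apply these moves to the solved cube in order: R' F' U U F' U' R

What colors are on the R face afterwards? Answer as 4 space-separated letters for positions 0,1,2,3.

After move 1 (R'): R=RRRR U=WBWB F=GWGW D=YGYG B=YBYB
After move 2 (F'): F=WWGG U=WBRR R=GRYR D=OOYG L=OBOW
After move 3 (U): U=RWRB F=GRGG R=YBYR B=OBYB L=WWOW
After move 4 (U): U=RRBW F=YBGG R=OBYR B=WWYB L=GROW
After move 5 (F'): F=BGYG U=RROY R=OBOR D=RWYG L=GWOB
After move 6 (U'): U=RYRO F=GWYG R=BGOR B=OBYB L=WWOB
After move 7 (R): R=OBRG U=RWRG F=GWYG D=RYYO B=OBYB
Query: R face = OBRG

Answer: O B R G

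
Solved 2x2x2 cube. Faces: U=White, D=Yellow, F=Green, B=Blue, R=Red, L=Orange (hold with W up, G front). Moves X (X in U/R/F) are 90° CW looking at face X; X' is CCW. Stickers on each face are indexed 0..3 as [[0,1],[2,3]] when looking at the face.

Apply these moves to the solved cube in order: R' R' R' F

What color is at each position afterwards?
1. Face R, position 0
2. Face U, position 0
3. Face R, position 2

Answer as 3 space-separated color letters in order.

After move 1 (R'): R=RRRR U=WBWB F=GWGW D=YGYG B=YBYB
After move 2 (R'): R=RRRR U=WYWY F=GBGB D=YWYW B=GBGB
After move 3 (R'): R=RRRR U=WGWG F=GYGY D=YBYB B=WBWB
After move 4 (F): F=GGYY U=WGOO R=WRGR D=RRYB L=OYOB
Query 1: R[0] = W
Query 2: U[0] = W
Query 3: R[2] = G

Answer: W W G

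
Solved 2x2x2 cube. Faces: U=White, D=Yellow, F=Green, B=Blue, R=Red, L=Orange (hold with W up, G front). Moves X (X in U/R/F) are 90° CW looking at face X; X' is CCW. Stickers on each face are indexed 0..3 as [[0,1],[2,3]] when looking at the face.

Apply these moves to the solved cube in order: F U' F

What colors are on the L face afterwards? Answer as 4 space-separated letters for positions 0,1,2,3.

Answer: B R O R

Derivation:
After move 1 (F): F=GGGG U=WWOO R=WRWR D=RRYY L=OYOY
After move 2 (U'): U=WOWO F=OYGG R=GGWR B=WRBB L=BBOY
After move 3 (F): F=GOGY U=WOYB R=WGOR D=WGYY L=BROR
Query: L face = BROR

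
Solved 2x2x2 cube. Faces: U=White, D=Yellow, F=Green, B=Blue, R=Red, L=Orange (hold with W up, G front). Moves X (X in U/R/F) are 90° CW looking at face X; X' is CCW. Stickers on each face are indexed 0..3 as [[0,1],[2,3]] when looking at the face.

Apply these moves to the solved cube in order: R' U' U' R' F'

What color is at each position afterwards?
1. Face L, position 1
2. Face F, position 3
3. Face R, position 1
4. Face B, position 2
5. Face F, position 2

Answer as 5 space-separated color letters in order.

After move 1 (R'): R=RRRR U=WBWB F=GWGW D=YGYG B=YBYB
After move 2 (U'): U=BBWW F=OOGW R=GWRR B=RRYB L=YBOO
After move 3 (U'): U=BWBW F=YBGW R=OORR B=GWYB L=RROO
After move 4 (R'): R=OROR U=BYBG F=YWGW D=YBYW B=GWGB
After move 5 (F'): F=WWYG U=BYOO R=BRYR D=ROYW L=RGOB
Query 1: L[1] = G
Query 2: F[3] = G
Query 3: R[1] = R
Query 4: B[2] = G
Query 5: F[2] = Y

Answer: G G R G Y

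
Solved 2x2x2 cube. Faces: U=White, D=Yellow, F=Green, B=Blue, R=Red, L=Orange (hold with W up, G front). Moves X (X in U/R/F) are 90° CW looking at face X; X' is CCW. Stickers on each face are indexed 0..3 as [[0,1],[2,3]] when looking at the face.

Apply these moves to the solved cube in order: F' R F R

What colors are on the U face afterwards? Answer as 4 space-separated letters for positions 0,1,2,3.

After move 1 (F'): F=GGGG U=WWRR R=YRYR D=OOYY L=OWOW
After move 2 (R): R=YYRR U=WGRG F=GOGY D=OBYB B=RBWB
After move 3 (F): F=GGYO U=WGWW R=RYGR D=RYYB L=OOOB
After move 4 (R): R=GRRY U=WGWO F=GYYB D=RWYR B=WBGB
Query: U face = WGWO

Answer: W G W O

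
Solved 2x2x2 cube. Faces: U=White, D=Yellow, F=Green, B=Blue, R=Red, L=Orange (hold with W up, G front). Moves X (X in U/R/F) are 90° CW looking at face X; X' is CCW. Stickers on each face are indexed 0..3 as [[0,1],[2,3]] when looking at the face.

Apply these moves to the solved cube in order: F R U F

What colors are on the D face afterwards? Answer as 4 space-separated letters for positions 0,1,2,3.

After move 1 (F): F=GGGG U=WWOO R=WRWR D=RRYY L=OYOY
After move 2 (R): R=WWRR U=WGOG F=GRGY D=RBYB B=OBWB
After move 3 (U): U=OWGG F=WWGY R=OBRR B=OYWB L=GROY
After move 4 (F): F=GWYW U=OWYR R=GBGR D=ROYB L=GROB
Query: D face = ROYB

Answer: R O Y B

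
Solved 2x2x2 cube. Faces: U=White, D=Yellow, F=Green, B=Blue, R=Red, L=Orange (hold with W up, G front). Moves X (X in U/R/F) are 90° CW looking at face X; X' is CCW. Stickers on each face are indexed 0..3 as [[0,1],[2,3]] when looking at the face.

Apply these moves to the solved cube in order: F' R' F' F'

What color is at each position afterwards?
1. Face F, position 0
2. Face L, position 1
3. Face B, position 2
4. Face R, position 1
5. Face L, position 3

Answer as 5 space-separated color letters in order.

After move 1 (F'): F=GGGG U=WWRR R=YRYR D=OOYY L=OWOW
After move 2 (R'): R=RRYY U=WBRB F=GWGR D=OGYG B=YBOB
After move 3 (F'): F=WRGG U=WBRY R=GROY D=WWYG L=OBOR
After move 4 (F'): F=RGWG U=WBGO R=WRWY D=BRYG L=OYOR
Query 1: F[0] = R
Query 2: L[1] = Y
Query 3: B[2] = O
Query 4: R[1] = R
Query 5: L[3] = R

Answer: R Y O R R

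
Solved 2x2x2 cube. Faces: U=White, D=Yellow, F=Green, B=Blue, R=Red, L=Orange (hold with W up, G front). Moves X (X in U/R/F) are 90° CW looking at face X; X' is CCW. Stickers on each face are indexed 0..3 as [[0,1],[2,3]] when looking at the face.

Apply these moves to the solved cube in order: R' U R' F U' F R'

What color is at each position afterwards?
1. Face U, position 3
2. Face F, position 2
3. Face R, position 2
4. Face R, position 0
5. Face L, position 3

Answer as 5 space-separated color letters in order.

After move 1 (R'): R=RRRR U=WBWB F=GWGW D=YGYG B=YBYB
After move 2 (U): U=WWBB F=RRGW R=YBRR B=OOYB L=GWOO
After move 3 (R'): R=BRYR U=WYBO F=RWGB D=YRYW B=GOGB
After move 4 (F): F=GRBW U=WYOW R=BROR D=YBYW L=GYOR
After move 5 (U'): U=YWWO F=GYBW R=GROR B=BRGB L=GOOR
After move 6 (F): F=BGWY U=YWRO R=WROR D=OGYW L=GYOB
After move 7 (R'): R=RRWO U=YGRB F=BWWO D=OGYY B=WRGB
Query 1: U[3] = B
Query 2: F[2] = W
Query 3: R[2] = W
Query 4: R[0] = R
Query 5: L[3] = B

Answer: B W W R B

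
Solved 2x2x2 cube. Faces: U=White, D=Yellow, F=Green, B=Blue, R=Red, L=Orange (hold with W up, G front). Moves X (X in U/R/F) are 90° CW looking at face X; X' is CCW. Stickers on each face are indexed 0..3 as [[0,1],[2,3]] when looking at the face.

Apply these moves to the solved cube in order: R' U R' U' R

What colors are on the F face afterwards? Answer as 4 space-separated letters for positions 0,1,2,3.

Answer: G R G W

Derivation:
After move 1 (R'): R=RRRR U=WBWB F=GWGW D=YGYG B=YBYB
After move 2 (U): U=WWBB F=RRGW R=YBRR B=OOYB L=GWOO
After move 3 (R'): R=BRYR U=WYBO F=RWGB D=YRYW B=GOGB
After move 4 (U'): U=YOWB F=GWGB R=RWYR B=BRGB L=GOOO
After move 5 (R): R=YRRW U=YWWB F=GRGW D=YGYB B=BROB
Query: F face = GRGW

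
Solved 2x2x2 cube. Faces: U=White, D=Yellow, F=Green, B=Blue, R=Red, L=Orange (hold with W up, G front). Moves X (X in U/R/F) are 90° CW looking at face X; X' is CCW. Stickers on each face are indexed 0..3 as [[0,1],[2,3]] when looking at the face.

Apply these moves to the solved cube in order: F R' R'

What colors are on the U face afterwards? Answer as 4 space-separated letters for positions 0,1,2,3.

Answer: W R O Y

Derivation:
After move 1 (F): F=GGGG U=WWOO R=WRWR D=RRYY L=OYOY
After move 2 (R'): R=RRWW U=WBOB F=GWGO D=RGYG B=YBRB
After move 3 (R'): R=RWRW U=WROY F=GBGB D=RWYO B=GBGB
Query: U face = WROY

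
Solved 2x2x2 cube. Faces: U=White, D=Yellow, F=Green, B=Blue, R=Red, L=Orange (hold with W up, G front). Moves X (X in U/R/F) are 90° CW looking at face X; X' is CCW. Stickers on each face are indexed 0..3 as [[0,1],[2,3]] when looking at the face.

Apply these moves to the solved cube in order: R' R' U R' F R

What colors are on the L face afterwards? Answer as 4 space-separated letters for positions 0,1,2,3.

Answer: G Y O R

Derivation:
After move 1 (R'): R=RRRR U=WBWB F=GWGW D=YGYG B=YBYB
After move 2 (R'): R=RRRR U=WYWY F=GBGB D=YWYW B=GBGB
After move 3 (U): U=WWYY F=RRGB R=GBRR B=OOGB L=GBOO
After move 4 (R'): R=BRGR U=WGYO F=RWGY D=YRYB B=WOWB
After move 5 (F): F=GRYW U=WGOB R=YROR D=GBYB L=GYOR
After move 6 (R): R=OYRR U=WROW F=GBYB D=GWYW B=BOGB
Query: L face = GYOR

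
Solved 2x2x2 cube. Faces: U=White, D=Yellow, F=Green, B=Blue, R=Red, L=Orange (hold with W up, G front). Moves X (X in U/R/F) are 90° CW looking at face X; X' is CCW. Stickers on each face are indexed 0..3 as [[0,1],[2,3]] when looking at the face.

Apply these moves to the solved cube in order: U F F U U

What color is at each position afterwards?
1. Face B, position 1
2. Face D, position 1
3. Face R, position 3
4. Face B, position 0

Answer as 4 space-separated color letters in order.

After move 1 (U): U=WWWW F=RRGG R=BBRR B=OOBB L=GGOO
After move 2 (F): F=GRGR U=WWOG R=WBWR D=RBYY L=GYOY
After move 3 (F): F=GGRR U=WWYY R=OBGR D=WWYY L=GROB
After move 4 (U): U=YWYW F=OBRR R=OOGR B=GRBB L=GGOB
After move 5 (U): U=YYWW F=OORR R=GRGR B=GGBB L=OBOB
Query 1: B[1] = G
Query 2: D[1] = W
Query 3: R[3] = R
Query 4: B[0] = G

Answer: G W R G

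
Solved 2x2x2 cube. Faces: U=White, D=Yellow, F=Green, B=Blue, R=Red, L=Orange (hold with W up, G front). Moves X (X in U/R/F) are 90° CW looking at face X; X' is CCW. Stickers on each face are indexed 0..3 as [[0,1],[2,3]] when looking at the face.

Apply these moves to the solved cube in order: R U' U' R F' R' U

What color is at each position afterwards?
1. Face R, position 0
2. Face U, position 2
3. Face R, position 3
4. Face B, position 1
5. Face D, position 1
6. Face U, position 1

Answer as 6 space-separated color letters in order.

Answer: G W Y Y B G

Derivation:
After move 1 (R): R=RRRR U=WGWG F=GYGY D=YBYB B=WBWB
After move 2 (U'): U=GGWW F=OOGY R=GYRR B=RRWB L=WBOO
After move 3 (U'): U=GWGW F=WBGY R=OORR B=GYWB L=RROO
After move 4 (R): R=RORO U=GBGY F=WBGB D=YWYG B=WYWB
After move 5 (F'): F=BBWG U=GBRR R=WOYO D=ROYG L=RYOG
After move 6 (R'): R=OOWY U=GWRW F=BBWR D=RBYG B=GYOB
After move 7 (U): U=RGWW F=OOWR R=GYWY B=RYOB L=BBOG
Query 1: R[0] = G
Query 2: U[2] = W
Query 3: R[3] = Y
Query 4: B[1] = Y
Query 5: D[1] = B
Query 6: U[1] = G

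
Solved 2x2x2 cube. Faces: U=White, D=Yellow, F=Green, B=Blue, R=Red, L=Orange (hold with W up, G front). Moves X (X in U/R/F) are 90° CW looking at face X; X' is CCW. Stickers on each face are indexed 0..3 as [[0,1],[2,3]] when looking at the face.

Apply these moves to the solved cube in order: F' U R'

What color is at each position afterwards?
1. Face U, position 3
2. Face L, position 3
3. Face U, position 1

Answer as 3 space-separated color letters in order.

After move 1 (F'): F=GGGG U=WWRR R=YRYR D=OOYY L=OWOW
After move 2 (U): U=RWRW F=YRGG R=BBYR B=OWBB L=GGOW
After move 3 (R'): R=BRBY U=RBRO F=YWGW D=ORYG B=YWOB
Query 1: U[3] = O
Query 2: L[3] = W
Query 3: U[1] = B

Answer: O W B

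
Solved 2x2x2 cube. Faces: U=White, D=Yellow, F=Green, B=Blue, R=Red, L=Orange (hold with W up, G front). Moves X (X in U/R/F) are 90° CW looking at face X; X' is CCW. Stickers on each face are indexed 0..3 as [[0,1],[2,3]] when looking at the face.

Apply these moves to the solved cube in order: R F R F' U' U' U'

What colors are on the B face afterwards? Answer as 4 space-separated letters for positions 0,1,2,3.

Answer: O Y G B

Derivation:
After move 1 (R): R=RRRR U=WGWG F=GYGY D=YBYB B=WBWB
After move 2 (F): F=GGYY U=WGOO R=WRGR D=RRYB L=OYOB
After move 3 (R): R=GWRR U=WGOY F=GRYB D=RWYW B=OBGB
After move 4 (F'): F=RBGY U=WGGR R=WWRR D=YBYW L=OYOO
After move 5 (U'): U=GRWG F=OYGY R=RBRR B=WWGB L=OBOO
After move 6 (U'): U=RGGW F=OBGY R=OYRR B=RBGB L=WWOO
After move 7 (U'): U=GWRG F=WWGY R=OBRR B=OYGB L=RBOO
Query: B face = OYGB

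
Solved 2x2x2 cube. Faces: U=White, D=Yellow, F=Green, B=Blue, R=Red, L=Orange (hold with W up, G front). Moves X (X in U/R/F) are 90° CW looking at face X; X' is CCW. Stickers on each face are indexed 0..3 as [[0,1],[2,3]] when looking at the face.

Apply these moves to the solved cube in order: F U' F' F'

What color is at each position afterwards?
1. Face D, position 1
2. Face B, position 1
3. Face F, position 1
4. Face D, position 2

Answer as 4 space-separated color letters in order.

After move 1 (F): F=GGGG U=WWOO R=WRWR D=RRYY L=OYOY
After move 2 (U'): U=WOWO F=OYGG R=GGWR B=WRBB L=BBOY
After move 3 (F'): F=YGOG U=WOGW R=RGRR D=BYYY L=BOOW
After move 4 (F'): F=GGYO U=WORR R=YGBR D=OWYY L=BWOG
Query 1: D[1] = W
Query 2: B[1] = R
Query 3: F[1] = G
Query 4: D[2] = Y

Answer: W R G Y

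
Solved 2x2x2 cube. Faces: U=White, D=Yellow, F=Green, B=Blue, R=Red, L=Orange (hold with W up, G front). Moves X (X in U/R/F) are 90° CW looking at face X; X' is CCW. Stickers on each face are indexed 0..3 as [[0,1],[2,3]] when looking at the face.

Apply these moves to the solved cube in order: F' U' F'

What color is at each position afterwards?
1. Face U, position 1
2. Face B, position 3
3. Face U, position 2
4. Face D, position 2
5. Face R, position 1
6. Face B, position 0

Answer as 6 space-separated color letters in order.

Answer: R B G Y G Y

Derivation:
After move 1 (F'): F=GGGG U=WWRR R=YRYR D=OOYY L=OWOW
After move 2 (U'): U=WRWR F=OWGG R=GGYR B=YRBB L=BBOW
After move 3 (F'): F=WGOG U=WRGY R=OGOR D=BWYY L=BROW
Query 1: U[1] = R
Query 2: B[3] = B
Query 3: U[2] = G
Query 4: D[2] = Y
Query 5: R[1] = G
Query 6: B[0] = Y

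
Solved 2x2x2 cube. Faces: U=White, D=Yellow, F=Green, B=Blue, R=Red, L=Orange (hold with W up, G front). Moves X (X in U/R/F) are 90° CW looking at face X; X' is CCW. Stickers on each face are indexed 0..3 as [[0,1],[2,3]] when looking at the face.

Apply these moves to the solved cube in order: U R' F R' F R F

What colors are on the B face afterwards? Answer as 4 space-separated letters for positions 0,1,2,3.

After move 1 (U): U=WWWW F=RRGG R=BBRR B=OOBB L=GGOO
After move 2 (R'): R=BRBR U=WBWO F=RWGW D=YRYG B=YOYB
After move 3 (F): F=GRWW U=WBOG R=WROR D=BBYG L=GYOR
After move 4 (R'): R=RRWO U=WYOY F=GBWG D=BRYW B=GOBB
After move 5 (F): F=WGGB U=WYRY R=ORYO D=WRYW L=GBOR
After move 6 (R): R=YOOR U=WGRB F=WRGW D=WBYG B=YOYB
After move 7 (F): F=GWWR U=WGRB R=ROBR D=OYYG L=GWOB
Query: B face = YOYB

Answer: Y O Y B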